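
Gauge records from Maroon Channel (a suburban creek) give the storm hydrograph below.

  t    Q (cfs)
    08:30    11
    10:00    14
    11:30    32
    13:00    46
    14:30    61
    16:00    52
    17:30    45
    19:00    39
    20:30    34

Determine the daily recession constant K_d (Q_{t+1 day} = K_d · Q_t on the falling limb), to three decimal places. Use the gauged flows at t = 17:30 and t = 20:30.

Between t = 17:30 and t = 20:30 the flow falls from 45 to 34 cfs over 2×1.5 h = 3 h.
Per-interval ratio K = (34/45)^(1/2) = 0.8692; K_d = K^(24/1.5) = 0.106.

K_d ≈ 0.106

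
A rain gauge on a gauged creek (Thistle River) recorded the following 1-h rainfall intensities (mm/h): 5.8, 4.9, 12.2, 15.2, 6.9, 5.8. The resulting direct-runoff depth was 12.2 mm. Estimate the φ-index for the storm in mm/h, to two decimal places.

φ ≈ 7.60 mm/h

Only the 2 blocks with intensity above φ contribute runoff: 12.2, 15.2 mm/h.
Σ(I−φ)·Δt = d  ⇒  (12.2+15.2 − 2φ)·1 = 12.2
φ = (27.40 − 12.2/1) / 2 = 7.60 mm/h.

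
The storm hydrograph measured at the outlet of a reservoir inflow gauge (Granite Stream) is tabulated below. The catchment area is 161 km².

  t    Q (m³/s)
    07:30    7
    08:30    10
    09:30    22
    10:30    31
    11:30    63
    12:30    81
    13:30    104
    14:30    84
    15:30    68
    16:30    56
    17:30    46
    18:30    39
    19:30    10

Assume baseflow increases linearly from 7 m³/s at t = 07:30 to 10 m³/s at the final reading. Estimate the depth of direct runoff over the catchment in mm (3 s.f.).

Direct runoff: 0.00, 2.75, 14.50, 23.25, 55.00, 72.75, 95.50, 75.25, 59.00, 46.75, 36.50, 29.25, 0.00 m³/s; ΣQ_DR = 510.5 m³/s.
V = ΣQ_DR · Δt = 510.5 × 3600 s = 1.838 × 10^6 m³.
Over A = 161 km², depth = V / A = 11.4 mm.

d ≈ 11.4 mm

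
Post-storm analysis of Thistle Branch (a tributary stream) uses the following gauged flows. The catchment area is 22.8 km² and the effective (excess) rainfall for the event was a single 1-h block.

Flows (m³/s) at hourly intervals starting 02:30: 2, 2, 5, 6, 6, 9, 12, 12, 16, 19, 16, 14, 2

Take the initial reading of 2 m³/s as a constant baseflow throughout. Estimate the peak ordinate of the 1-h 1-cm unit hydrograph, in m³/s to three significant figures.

Direct runoff: 0.0, 0.0, 3.0, 4.0, 4.0, 7.0, 10.0, 10.0, 14.0, 17.0, 14.0, 12.0, 0.0 m³/s; ΣQ_DR = 95.00 m³/s, peak = 17.0 m³/s.
Runoff depth d = ΣQ_DR·Δt / A = 95.00 × 3600 / (22.8 km²) = 15.00 mm.
The 1-cm UH is the DRH scaled by (10 mm)/d, so U_p = 17.0 × 10/15.00 = 11.3 m³/s.

U_p ≈ 11.3 m³/s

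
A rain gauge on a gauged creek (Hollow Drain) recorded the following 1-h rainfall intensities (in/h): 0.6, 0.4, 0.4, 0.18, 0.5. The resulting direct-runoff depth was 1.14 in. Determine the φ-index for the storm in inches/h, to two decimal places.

φ ≈ 0.19 in/h

Only the 4 blocks with intensity above φ contribute runoff: 0.6, 0.4, 0.4, 0.5 in/h.
Σ(I−φ)·Δt = d  ⇒  (0.6+0.4+0.4+0.5 − 4φ)·1 = 1.14
φ = (1.900 − 1.14/1) / 4 = 0.19 in/h.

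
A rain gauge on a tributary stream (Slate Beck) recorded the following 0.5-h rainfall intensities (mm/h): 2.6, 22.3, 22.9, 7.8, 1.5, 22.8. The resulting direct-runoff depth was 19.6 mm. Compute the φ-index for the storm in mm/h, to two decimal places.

Only the 3 blocks with intensity above φ contribute runoff: 22.3, 22.9, 22.8 mm/h.
Σ(I−φ)·Δt = d  ⇒  (22.3+22.9+22.8 − 3φ)·0.5 = 19.6
φ = (68.00 − 19.6/0.5) / 3 = 9.60 mm/h.

φ ≈ 9.60 mm/h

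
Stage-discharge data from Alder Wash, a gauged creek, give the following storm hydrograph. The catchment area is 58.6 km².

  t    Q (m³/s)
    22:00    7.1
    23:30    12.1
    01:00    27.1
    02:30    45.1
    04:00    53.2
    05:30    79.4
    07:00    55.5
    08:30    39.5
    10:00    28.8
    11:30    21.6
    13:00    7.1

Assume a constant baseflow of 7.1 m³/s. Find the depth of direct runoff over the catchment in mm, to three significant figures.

Direct runoff: 0.0, 5.0, 20.0, 38.0, 46.1, 72.3, 48.4, 32.4, 21.7, 14.5, 0.0 m³/s; ΣQ_DR = 298.4 m³/s.
V = ΣQ_DR · Δt = 298.4 × 5400 s = 1.611 × 10^6 m³.
Over A = 58.6 km², depth = V / A = 27.5 mm.

d ≈ 27.5 mm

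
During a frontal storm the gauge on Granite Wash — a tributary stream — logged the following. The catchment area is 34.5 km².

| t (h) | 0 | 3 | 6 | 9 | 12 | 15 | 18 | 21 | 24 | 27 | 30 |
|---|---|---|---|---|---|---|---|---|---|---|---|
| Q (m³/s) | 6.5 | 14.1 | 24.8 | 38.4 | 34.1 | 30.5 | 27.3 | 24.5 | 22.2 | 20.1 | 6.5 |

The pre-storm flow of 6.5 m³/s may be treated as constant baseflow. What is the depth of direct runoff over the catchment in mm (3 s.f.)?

Direct runoff: 0.0, 7.6, 18.3, 31.9, 27.6, 24.0, 20.8, 18.0, 15.7, 13.6, 0.0 m³/s; ΣQ_DR = 177.5 m³/s.
V = ΣQ_DR · Δt = 177.5 × 10800 s = 1.917 × 10^6 m³.
Over A = 34.5 km², depth = V / A = 55.6 mm.

d ≈ 55.6 mm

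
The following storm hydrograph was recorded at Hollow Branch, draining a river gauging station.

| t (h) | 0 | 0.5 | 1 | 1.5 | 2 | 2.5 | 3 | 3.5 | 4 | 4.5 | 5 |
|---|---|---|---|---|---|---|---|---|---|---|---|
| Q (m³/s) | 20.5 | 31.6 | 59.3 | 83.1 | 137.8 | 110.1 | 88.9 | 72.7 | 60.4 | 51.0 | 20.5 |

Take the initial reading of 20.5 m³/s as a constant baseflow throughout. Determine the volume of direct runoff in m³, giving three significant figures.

Direct-runoff ordinates (Q − Q_b): 0.0, 11.1, 38.8, 62.6, 117.3, 89.6, 68.4, 52.2, 39.9, 30.5, 0.0 m³/s.
ΣQ_DR = 510.4 m³/s.
With Δt = 0.5 h = 1800 s, V = ΣQ_DR · Δt = 510.4 × 1800 = 9.19 × 10^5 m³.

V ≈ 9.19 × 10^5 m³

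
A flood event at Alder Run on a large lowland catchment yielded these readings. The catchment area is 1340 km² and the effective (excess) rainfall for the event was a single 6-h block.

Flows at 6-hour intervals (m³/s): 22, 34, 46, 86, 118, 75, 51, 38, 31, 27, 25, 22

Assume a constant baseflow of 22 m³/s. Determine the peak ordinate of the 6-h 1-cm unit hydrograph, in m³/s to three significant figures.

Direct runoff: 0.0, 12.0, 24.0, 64.0, 96.0, 53.0, 29.0, 16.0, 9.0, 5.0, 3.0, 0.0 m³/s; ΣQ_DR = 311.0 m³/s, peak = 96.0 m³/s.
Runoff depth d = ΣQ_DR·Δt / A = 311.0 × 21600 / (1340 km²) = 5.013 mm.
The 1-cm UH is the DRH scaled by (10 mm)/d, so U_p = 96.0 × 10/5.013 = 191 m³/s.

U_p ≈ 191 m³/s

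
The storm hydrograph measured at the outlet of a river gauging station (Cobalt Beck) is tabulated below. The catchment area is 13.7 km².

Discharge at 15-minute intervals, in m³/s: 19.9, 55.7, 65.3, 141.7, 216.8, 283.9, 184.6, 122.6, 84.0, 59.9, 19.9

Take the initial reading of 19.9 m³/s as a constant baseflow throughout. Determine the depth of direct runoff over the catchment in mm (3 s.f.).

d ≈ 68.0 mm

Direct runoff: 0.0, 35.8, 45.4, 121.8, 196.9, 264.0, 164.7, 102.7, 64.1, 40.0, 0.0 m³/s; ΣQ_DR = 1035 m³/s.
V = ΣQ_DR · Δt = 1035 × 900 s = 9.319 × 10^5 m³.
Over A = 13.7 km², depth = V / A = 68.0 mm.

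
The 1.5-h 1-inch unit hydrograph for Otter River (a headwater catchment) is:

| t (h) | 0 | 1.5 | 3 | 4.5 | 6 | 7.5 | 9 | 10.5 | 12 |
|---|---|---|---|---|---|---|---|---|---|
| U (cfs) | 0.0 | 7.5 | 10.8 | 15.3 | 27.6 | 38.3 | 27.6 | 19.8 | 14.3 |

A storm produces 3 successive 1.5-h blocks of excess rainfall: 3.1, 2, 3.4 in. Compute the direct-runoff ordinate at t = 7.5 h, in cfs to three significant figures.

Q ≈ 226 cfs

By discrete convolution, Q_j = Σ (P_i / 1 in) · U_{j−i}.
At t = 7.5 h (j=5): Q = (3.1/1)·38.3 + (2/1)·27.6 + (3.4/1)·15.3 = 226 cfs.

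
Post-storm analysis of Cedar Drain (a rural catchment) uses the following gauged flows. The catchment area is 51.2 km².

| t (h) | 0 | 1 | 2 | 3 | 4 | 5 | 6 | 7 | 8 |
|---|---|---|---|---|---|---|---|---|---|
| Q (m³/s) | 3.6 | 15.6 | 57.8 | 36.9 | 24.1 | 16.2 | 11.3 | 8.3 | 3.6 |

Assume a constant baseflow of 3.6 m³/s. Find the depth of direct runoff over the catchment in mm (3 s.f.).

d ≈ 10.2 mm

Direct runoff: 0.0, 12.0, 54.2, 33.3, 20.5, 12.6, 7.7, 4.7, 0.0 m³/s; ΣQ_DR = 145.0 m³/s.
V = ΣQ_DR · Δt = 145.0 × 3600 s = 5.220 × 10^5 m³.
Over A = 51.2 km², depth = V / A = 10.2 mm.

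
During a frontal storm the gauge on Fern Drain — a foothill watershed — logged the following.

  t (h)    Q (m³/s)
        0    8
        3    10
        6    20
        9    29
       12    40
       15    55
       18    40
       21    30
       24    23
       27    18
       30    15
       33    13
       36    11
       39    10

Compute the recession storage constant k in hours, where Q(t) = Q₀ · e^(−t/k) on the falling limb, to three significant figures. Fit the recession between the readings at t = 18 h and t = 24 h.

k ≈ 10.8 h

On the falling limb, Q drops from 40 to 23 m³/s between t = 18 h and t = 24 h (Δt = 6 h).
k = −Δt / ln(Q₂/Q₁) = −6 / ln(23/40) = 10.8 h.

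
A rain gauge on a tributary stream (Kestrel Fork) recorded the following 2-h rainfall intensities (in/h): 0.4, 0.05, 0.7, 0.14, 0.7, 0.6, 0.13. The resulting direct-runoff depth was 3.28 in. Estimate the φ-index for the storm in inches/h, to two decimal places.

φ ≈ 0.19 in/h

Only the 4 blocks with intensity above φ contribute runoff: 0.4, 0.7, 0.7, 0.6 in/h.
Σ(I−φ)·Δt = d  ⇒  (0.4+0.7+0.7+0.6 − 4φ)·2 = 3.28
φ = (2.400 − 3.28/2) / 4 = 0.19 in/h.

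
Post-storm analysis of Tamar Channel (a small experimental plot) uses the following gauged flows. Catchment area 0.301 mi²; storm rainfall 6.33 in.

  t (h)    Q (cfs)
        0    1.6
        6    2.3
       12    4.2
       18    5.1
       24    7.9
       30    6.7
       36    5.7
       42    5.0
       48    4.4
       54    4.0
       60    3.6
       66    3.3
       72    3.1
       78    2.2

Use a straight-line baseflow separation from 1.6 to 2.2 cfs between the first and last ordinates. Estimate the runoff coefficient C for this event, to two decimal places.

ΣQ_DR = 32.50 cfs; V = ΣQ_DR·Δt = 7.020 × 10^5 ft³.
Runoff depth d = V / A = 1.004 in.
C = d / P = 1.004 / 6.33 = 0.16.

C ≈ 0.16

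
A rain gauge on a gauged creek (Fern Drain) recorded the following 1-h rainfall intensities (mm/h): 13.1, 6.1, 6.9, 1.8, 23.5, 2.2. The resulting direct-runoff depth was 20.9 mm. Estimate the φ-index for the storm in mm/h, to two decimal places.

Only the 2 blocks with intensity above φ contribute runoff: 13.1, 23.5 mm/h.
Σ(I−φ)·Δt = d  ⇒  (13.1+23.5 − 2φ)·1 = 20.9
φ = (36.60 − 20.9/1) / 2 = 7.85 mm/h.

φ ≈ 7.85 mm/h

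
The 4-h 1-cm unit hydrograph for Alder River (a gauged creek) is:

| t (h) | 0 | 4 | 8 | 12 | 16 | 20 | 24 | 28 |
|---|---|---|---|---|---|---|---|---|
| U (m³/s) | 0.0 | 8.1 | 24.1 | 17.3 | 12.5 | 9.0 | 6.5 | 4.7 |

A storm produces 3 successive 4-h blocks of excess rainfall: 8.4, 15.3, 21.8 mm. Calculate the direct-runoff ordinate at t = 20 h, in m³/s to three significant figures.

By discrete convolution, Q_j = Σ (P_i / 10 mm) · U_{j−i}.
At t = 20 h (j=5): Q = (8.4/10)·9.0 + (15.3/10)·12.5 + (21.8/10)·17.3 = 64.4 m³/s.

Q ≈ 64.4 m³/s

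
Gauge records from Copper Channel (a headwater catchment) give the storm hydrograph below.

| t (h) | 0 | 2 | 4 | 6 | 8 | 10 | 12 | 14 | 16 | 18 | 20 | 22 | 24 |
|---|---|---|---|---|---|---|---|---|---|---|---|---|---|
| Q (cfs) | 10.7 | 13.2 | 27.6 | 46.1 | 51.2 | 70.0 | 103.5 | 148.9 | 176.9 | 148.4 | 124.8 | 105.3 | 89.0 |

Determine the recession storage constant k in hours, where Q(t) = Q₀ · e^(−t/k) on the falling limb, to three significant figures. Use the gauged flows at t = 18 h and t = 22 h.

k ≈ 11.7 h

On the falling limb, Q drops from 148.4 to 105.3 cfs between t = 18 h and t = 22 h (Δt = 4 h).
k = −Δt / ln(Q₂/Q₁) = −4 / ln(105.3/148.4) = 11.7 h.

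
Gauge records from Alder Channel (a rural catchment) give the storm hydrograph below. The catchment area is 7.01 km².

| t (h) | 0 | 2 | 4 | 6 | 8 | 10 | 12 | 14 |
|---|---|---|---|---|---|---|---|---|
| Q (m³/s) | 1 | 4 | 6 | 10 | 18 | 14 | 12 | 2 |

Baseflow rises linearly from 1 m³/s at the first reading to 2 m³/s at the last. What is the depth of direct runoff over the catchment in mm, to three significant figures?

d ≈ 56.5 mm

Direct runoff: 0.00, 2.86, 4.71, 8.57, 16.43, 12.29, 10.14, 0.00 m³/s; ΣQ_DR = 55.00 m³/s.
V = ΣQ_DR · Δt = 55.00 × 7200 s = 3.960 × 10^5 m³.
Over A = 7.01 km², depth = V / A = 56.5 mm.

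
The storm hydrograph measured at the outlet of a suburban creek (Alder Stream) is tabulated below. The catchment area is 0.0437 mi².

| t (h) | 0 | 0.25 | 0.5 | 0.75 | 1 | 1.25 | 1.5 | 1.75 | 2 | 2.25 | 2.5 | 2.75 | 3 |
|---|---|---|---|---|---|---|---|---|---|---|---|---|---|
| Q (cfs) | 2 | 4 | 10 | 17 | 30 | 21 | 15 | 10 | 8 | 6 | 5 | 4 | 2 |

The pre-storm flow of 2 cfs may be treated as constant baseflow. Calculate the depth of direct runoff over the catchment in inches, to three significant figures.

d ≈ 0.957 in

Direct runoff: 0.0, 2.0, 8.0, 15.0, 28.0, 19.0, 13.0, 8.0, 6.0, 4.0, 3.0, 2.0, 0.0 cfs; ΣQ_DR = 108.0 cfs.
V = ΣQ_DR · Δt = 108.0 × 900 s = 97200 ft³.
Over A = 0.0437 mi², depth = V / A = 0.957 in.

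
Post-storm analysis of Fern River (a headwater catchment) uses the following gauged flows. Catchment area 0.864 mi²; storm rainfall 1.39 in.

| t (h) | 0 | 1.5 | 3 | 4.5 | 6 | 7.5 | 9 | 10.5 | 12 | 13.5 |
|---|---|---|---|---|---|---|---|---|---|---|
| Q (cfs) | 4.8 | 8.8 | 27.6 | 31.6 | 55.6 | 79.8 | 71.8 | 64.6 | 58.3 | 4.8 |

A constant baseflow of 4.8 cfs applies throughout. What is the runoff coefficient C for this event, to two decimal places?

C ≈ 0.70

ΣQ_DR = 359.7 cfs; V = ΣQ_DR·Δt = 1.942 × 10^6 ft³.
Runoff depth d = V / A = 0.9677 in.
C = d / P = 0.9677 / 1.39 = 0.70.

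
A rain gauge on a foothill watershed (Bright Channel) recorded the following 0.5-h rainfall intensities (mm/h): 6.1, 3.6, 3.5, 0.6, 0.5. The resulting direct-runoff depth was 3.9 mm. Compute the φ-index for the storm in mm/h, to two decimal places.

φ ≈ 1.80 mm/h

Only the 3 blocks with intensity above φ contribute runoff: 6.1, 3.6, 3.5 mm/h.
Σ(I−φ)·Δt = d  ⇒  (6.1+3.6+3.5 − 3φ)·0.5 = 3.9
φ = (13.20 − 3.9/0.5) / 3 = 1.80 mm/h.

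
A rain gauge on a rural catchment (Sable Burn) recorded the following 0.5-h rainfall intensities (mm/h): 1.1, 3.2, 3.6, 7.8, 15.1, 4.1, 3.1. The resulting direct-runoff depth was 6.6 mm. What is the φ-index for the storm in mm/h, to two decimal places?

Only the 2 blocks with intensity above φ contribute runoff: 7.8, 15.1 mm/h.
Σ(I−φ)·Δt = d  ⇒  (7.8+15.1 − 2φ)·0.5 = 6.6
φ = (22.90 − 6.6/0.5) / 2 = 4.85 mm/h.

φ ≈ 4.85 mm/h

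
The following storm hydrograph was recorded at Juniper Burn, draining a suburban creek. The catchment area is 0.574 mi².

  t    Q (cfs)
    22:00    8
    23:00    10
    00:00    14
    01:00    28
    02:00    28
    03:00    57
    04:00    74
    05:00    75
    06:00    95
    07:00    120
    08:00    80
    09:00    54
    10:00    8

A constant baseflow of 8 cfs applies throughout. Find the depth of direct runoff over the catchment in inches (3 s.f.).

d ≈ 1.48 in

Direct runoff: 0.0, 2.0, 6.0, 20.0, 20.0, 49.0, 66.0, 67.0, 87.0, 112.0, 72.0, 46.0, 0.0 cfs; ΣQ_DR = 547.0 cfs.
V = ΣQ_DR · Δt = 547.0 × 3600 s = 1.969 × 10^6 ft³.
Over A = 0.574 mi², depth = V / A = 1.48 in.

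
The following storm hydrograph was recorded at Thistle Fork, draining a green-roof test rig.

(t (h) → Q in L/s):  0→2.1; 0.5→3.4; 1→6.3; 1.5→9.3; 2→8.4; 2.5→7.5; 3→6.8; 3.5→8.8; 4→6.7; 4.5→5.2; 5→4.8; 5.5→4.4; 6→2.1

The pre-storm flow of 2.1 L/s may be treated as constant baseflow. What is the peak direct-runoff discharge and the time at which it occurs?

Subtracting baseflow gives direct-runoff ordinates: 0.0, 1.3, 4.2, 7.2, 6.3, 5.4, 4.7, 6.7, 4.6, 3.1, 2.7, 2.3, 0.0 L/s.
The maximum is 7.2 L/s, occurring at the reading for t = 1.5 h.

Q_p = 7.2 L/s at t = 1.5 h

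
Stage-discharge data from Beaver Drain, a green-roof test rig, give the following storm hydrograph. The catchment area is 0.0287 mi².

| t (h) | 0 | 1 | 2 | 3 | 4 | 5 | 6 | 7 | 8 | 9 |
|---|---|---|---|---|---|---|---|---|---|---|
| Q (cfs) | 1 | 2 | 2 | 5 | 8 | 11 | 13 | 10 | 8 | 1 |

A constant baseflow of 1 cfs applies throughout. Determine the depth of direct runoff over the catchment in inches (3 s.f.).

d ≈ 2.75 in

Direct runoff: 0.0, 1.0, 1.0, 4.0, 7.0, 10.0, 12.0, 9.0, 7.0, 0.0 cfs; ΣQ_DR = 51.00 cfs.
V = ΣQ_DR · Δt = 51.00 × 3600 s = 1.836 × 10^5 ft³.
Over A = 0.0287 mi², depth = V / A = 2.75 in.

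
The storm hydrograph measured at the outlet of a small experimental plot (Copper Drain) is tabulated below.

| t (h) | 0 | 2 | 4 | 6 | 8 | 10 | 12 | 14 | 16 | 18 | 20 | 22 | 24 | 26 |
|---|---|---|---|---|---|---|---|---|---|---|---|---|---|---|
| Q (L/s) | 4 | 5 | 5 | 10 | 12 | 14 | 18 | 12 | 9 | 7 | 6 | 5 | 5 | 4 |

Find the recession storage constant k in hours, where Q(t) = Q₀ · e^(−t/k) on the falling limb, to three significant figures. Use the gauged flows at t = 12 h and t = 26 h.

On the falling limb, Q drops from 18 to 4 L/s between t = 12 h and t = 26 h (Δt = 14 h).
k = −Δt / ln(Q₂/Q₁) = −14 / ln(4/18) = 9.31 h.

k ≈ 9.31 h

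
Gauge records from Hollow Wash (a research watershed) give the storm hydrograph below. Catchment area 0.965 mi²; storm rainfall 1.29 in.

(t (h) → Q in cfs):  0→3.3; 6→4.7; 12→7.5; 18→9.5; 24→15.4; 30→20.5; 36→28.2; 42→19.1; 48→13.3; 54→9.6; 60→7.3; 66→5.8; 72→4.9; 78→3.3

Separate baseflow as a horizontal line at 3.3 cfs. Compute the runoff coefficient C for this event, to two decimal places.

ΣQ_DR = 106.2 cfs; V = ΣQ_DR·Δt = 2.294 × 10^6 ft³.
Runoff depth d = V / A = 1.023 in.
C = d / P = 1.023 / 1.29 = 0.79.

C ≈ 0.79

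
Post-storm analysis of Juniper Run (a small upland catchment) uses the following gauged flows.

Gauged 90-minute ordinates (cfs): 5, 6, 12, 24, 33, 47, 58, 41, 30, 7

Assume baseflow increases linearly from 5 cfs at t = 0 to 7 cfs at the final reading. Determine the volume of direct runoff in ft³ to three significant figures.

Direct-runoff ordinates (Q − Q_b): 0.00, 0.78, 6.56, 18.33, 27.11, 40.89, 51.67, 34.44, 23.22, 0.00 cfs.
ΣQ_DR = 203.0 cfs.
With Δt = 1.5 h = 5400 s, V = ΣQ_DR · Δt = 203.0 × 5400 = 1.10 × 10^6 ft³.

V ≈ 1.10 × 10^6 ft³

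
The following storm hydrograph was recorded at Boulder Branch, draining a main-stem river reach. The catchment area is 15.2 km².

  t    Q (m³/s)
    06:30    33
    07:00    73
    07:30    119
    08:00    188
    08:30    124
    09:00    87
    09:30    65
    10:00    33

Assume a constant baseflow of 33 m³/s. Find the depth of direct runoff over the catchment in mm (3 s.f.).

d ≈ 54.2 mm

Direct runoff: 0.0, 40.0, 86.0, 155.0, 91.0, 54.0, 32.0, 0.0 m³/s; ΣQ_DR = 458.0 m³/s.
V = ΣQ_DR · Δt = 458.0 × 1800 s = 8.244 × 10^5 m³.
Over A = 15.2 km², depth = V / A = 54.2 mm.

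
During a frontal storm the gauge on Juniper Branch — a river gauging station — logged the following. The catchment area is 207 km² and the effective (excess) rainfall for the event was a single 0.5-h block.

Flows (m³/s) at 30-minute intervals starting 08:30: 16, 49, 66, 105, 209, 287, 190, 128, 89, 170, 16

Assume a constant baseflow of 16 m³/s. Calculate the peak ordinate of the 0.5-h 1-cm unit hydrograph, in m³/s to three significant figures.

Direct runoff: 0.0, 33.0, 50.0, 89.0, 193.0, 271.0, 174.0, 112.0, 73.0, 154.0, 0.0 m³/s; ΣQ_DR = 1149 m³/s, peak = 271.0 m³/s.
Runoff depth d = ΣQ_DR·Δt / A = 1149 × 1800 / (207 km²) = 9.991 mm.
The 1-cm UH is the DRH scaled by (10 mm)/d, so U_p = 271.0 × 10/9.991 = 271 m³/s.

U_p ≈ 271 m³/s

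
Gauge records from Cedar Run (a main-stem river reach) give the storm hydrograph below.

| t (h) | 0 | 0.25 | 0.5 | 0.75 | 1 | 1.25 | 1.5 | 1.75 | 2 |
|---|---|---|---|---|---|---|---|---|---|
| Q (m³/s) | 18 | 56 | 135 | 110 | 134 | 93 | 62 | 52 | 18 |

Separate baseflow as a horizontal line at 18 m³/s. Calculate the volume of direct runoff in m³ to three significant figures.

V ≈ 4.64 × 10^5 m³

Direct-runoff ordinates (Q − Q_b): 0.0, 38.0, 117.0, 92.0, 116.0, 75.0, 44.0, 34.0, 0.0 m³/s.
ΣQ_DR = 516.0 m³/s.
With Δt = 0.25 h = 900 s, V = ΣQ_DR · Δt = 516.0 × 900 = 4.64 × 10^5 m³.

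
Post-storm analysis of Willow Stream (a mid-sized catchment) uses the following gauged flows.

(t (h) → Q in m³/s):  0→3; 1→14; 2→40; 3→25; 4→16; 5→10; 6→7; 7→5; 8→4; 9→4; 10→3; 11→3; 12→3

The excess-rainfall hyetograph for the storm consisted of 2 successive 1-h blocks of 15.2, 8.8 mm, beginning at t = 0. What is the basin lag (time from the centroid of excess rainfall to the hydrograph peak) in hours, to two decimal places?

Centroid of excess rainfall: t_c = Σ P_i·t̄_i / ΣP_i = 0.8667 h (block centres at 0.5, 1.5 h).
Hydrograph peak occurs at t = 2 h, so basin lag t_L = 2 − 0.8667 = 1.13 h.

t_L ≈ 1.13 h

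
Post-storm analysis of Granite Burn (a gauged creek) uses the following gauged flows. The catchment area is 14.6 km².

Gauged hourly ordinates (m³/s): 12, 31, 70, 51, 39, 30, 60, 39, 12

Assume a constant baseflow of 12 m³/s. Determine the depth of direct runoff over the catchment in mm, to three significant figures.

Direct runoff: 0.0, 19.0, 58.0, 39.0, 27.0, 18.0, 48.0, 27.0, 0.0 m³/s; ΣQ_DR = 236.0 m³/s.
V = ΣQ_DR · Δt = 236.0 × 3600 s = 8.496 × 10^5 m³.
Over A = 14.6 km², depth = V / A = 58.2 mm.

d ≈ 58.2 mm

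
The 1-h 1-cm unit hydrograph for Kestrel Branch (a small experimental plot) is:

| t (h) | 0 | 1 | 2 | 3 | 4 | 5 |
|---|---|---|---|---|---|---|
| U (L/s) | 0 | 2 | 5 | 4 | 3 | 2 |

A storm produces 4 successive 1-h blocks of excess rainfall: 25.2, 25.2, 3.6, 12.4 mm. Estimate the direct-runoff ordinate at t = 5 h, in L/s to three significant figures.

Q ≈ 20.2 L/s

By discrete convolution, Q_j = Σ (P_i / 10 mm) · U_{j−i}.
At t = 5 h (j=5): Q = (25.2/10)·2 + (25.2/10)·3 + (3.6/10)·4 + (12.4/10)·5 = 20.2 L/s.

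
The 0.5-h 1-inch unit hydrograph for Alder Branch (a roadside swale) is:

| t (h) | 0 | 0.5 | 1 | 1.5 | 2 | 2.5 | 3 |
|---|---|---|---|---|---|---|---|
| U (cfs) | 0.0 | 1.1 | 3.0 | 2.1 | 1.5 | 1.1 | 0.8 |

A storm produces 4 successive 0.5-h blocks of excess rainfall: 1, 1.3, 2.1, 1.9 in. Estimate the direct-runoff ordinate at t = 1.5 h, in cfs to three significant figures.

Q ≈ 8.31 cfs

By discrete convolution, Q_j = Σ (P_i / 1 in) · U_{j−i}.
At t = 1.5 h (j=3): Q = (1/1)·2.1 + (1.3/1)·3.0 + (2.1/1)·1.1 + (1.9/1)·0.0 = 8.31 cfs.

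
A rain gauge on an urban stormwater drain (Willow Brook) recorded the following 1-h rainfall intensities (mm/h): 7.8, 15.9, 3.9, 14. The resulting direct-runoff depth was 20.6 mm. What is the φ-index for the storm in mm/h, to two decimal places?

Only the 3 blocks with intensity above φ contribute runoff: 7.8, 15.9, 14 mm/h.
Σ(I−φ)·Δt = d  ⇒  (7.8+15.9+14 − 3φ)·1 = 20.6
φ = (37.70 − 20.6/1) / 3 = 5.70 mm/h.

φ ≈ 5.70 mm/h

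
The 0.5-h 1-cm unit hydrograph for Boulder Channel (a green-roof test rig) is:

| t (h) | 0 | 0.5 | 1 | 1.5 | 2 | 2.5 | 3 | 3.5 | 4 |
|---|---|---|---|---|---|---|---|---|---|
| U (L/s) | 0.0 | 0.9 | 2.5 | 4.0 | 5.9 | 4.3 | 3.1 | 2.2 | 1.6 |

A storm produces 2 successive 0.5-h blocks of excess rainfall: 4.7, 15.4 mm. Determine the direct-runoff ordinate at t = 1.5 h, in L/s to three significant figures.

By discrete convolution, Q_j = Σ (P_i / 10 mm) · U_{j−i}.
At t = 1.5 h (j=3): Q = (4.7/10)·4.0 + (15.4/10)·2.5 = 5.73 L/s.

Q ≈ 5.73 L/s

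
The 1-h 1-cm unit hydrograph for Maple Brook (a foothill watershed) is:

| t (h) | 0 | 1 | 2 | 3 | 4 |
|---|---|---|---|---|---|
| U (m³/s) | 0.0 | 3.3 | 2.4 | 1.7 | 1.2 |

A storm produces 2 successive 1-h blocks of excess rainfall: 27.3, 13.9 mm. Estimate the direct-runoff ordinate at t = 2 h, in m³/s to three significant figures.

By discrete convolution, Q_j = Σ (P_i / 10 mm) · U_{j−i}.
At t = 2 h (j=2): Q = (27.3/10)·2.4 + (13.9/10)·3.3 = 11.1 m³/s.

Q ≈ 11.1 m³/s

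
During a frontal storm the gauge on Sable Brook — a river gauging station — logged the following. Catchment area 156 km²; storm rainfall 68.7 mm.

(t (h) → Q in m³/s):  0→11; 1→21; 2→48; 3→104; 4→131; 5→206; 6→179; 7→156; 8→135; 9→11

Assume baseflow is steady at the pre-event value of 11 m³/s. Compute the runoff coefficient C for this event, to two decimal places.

C ≈ 0.30

ΣQ_DR = 892.0 m³/s; V = ΣQ_DR·Δt = 3.211 × 10^6 m³.
Runoff depth d = V / A = 20.58 mm.
C = d / P = 20.58 / 68.7 = 0.30.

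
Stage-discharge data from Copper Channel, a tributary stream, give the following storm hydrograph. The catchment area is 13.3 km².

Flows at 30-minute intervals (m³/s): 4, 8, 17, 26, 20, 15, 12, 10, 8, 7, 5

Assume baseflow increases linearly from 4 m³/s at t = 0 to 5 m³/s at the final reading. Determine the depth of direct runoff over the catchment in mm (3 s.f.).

d ≈ 11.2 mm

Direct runoff: 0.00, 3.90, 12.80, 21.70, 15.60, 10.50, 7.40, 5.30, 3.20, 2.10, 0.00 m³/s; ΣQ_DR = 82.50 m³/s.
V = ΣQ_DR · Δt = 82.50 × 1800 s = 1.485 × 10^5 m³.
Over A = 13.3 km², depth = V / A = 11.2 mm.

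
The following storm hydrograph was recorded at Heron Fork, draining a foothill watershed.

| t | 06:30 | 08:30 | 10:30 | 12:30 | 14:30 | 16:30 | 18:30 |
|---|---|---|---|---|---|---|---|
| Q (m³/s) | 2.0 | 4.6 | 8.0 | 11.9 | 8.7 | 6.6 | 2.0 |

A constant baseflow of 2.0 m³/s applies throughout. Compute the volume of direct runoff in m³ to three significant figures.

Direct-runoff ordinates (Q − Q_b): 0.0, 2.6, 6.0, 9.9, 6.7, 4.6, 0.0 m³/s.
ΣQ_DR = 29.80 m³/s.
With Δt = 2 h = 7200 s, V = ΣQ_DR · Δt = 29.80 × 7200 = 2.15 × 10^5 m³.

V ≈ 2.15 × 10^5 m³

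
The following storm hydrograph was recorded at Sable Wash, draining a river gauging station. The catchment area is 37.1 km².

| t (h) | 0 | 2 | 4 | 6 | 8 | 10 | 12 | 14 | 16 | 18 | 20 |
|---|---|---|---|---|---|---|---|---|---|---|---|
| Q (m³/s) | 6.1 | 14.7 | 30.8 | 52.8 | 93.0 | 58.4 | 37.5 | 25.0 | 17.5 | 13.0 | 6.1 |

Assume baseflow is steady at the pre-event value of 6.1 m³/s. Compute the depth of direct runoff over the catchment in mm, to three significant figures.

d ≈ 55.9 mm

Direct runoff: 0.0, 8.6, 24.7, 46.7, 86.9, 52.3, 31.4, 18.9, 11.4, 6.9, 0.0 m³/s; ΣQ_DR = 287.8 m³/s.
V = ΣQ_DR · Δt = 287.8 × 7200 s = 2.072 × 10^6 m³.
Over A = 37.1 km², depth = V / A = 55.9 mm.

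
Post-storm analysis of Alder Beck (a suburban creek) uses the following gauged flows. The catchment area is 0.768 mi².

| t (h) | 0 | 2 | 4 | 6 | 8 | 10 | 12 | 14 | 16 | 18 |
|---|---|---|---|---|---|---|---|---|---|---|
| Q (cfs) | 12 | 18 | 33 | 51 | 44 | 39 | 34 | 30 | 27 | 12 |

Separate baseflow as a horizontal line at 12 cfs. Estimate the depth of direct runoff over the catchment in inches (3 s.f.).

Direct runoff: 0.0, 6.0, 21.0, 39.0, 32.0, 27.0, 22.0, 18.0, 15.0, 0.0 cfs; ΣQ_DR = 180.0 cfs.
V = ΣQ_DR · Δt = 180.0 × 7200 s = 1.296 × 10^6 ft³.
Over A = 0.768 mi², depth = V / A = 0.726 in.

d ≈ 0.726 in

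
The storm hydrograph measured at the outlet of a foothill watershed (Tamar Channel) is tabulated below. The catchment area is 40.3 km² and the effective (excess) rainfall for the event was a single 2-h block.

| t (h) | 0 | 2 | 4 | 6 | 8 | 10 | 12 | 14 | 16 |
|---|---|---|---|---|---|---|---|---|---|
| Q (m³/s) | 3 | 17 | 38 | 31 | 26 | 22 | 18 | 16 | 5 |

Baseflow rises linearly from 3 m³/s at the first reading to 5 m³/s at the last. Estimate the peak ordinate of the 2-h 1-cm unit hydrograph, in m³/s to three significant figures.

U_p ≈ 13.8 m³/s

Direct runoff: 0.00, 13.75, 34.50, 27.25, 22.00, 17.75, 13.50, 11.25, 0.00 m³/s; ΣQ_DR = 140.0 m³/s, peak = 34.50 m³/s.
Runoff depth d = ΣQ_DR·Δt / A = 140.0 × 7200 / (40.3 km²) = 25.01 mm.
The 1-cm UH is the DRH scaled by (10 mm)/d, so U_p = 34.50 × 10/25.01 = 13.8 m³/s.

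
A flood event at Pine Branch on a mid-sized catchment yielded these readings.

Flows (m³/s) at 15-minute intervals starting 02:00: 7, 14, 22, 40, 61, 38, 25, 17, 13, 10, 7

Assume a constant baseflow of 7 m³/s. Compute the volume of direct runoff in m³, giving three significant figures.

Direct-runoff ordinates (Q − Q_b): 0.0, 7.0, 15.0, 33.0, 54.0, 31.0, 18.0, 10.0, 6.0, 3.0, 0.0 m³/s.
ΣQ_DR = 177.0 m³/s.
With Δt = 0.25 h = 900 s, V = ΣQ_DR · Δt = 177.0 × 900 = 1.59 × 10^5 m³.

V ≈ 1.59 × 10^5 m³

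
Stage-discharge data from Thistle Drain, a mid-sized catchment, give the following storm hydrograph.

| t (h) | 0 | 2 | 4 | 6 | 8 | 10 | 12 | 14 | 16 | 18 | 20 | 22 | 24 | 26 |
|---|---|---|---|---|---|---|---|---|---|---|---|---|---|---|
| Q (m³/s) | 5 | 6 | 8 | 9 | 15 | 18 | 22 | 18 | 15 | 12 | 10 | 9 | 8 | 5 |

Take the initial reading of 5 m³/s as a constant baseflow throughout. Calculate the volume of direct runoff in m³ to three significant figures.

V ≈ 6.48 × 10^5 m³

Direct-runoff ordinates (Q − Q_b): 0.0, 1.0, 3.0, 4.0, 10.0, 13.0, 17.0, 13.0, 10.0, 7.0, 5.0, 4.0, 3.0, 0.0 m³/s.
ΣQ_DR = 90.00 m³/s.
With Δt = 2 h = 7200 s, V = ΣQ_DR · Δt = 90.00 × 7200 = 6.48 × 10^5 m³.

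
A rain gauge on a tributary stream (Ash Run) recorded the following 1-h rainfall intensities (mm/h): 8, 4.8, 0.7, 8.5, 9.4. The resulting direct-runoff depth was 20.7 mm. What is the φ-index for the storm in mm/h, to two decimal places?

Only the 4 blocks with intensity above φ contribute runoff: 8, 4.8, 8.5, 9.4 mm/h.
Σ(I−φ)·Δt = d  ⇒  (8+4.8+8.5+9.4 − 4φ)·1 = 20.7
φ = (30.70 − 20.7/1) / 4 = 2.50 mm/h.

φ ≈ 2.50 mm/h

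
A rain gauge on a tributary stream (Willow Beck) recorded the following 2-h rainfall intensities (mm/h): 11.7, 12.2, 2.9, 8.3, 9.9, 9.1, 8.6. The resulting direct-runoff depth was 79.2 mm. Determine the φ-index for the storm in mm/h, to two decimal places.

φ ≈ 3.37 mm/h

Only the 6 blocks with intensity above φ contribute runoff: 11.7, 12.2, 8.3, 9.9, 9.1, 8.6 mm/h.
Σ(I−φ)·Δt = d  ⇒  (11.7+12.2+8.3+9.9+9.1+8.6 − 6φ)·2 = 79.2
φ = (59.80 − 79.2/2) / 6 = 3.37 mm/h.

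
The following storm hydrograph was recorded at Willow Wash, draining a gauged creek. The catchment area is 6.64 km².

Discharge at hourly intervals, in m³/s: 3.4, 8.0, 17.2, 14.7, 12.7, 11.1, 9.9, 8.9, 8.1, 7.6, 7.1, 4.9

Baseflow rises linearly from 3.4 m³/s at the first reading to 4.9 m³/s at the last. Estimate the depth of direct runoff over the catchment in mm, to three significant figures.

Direct runoff: 0.00, 4.46, 13.53, 10.89, 8.75, 7.02, 5.68, 4.55, 3.61, 2.97, 2.34, 0.00 m³/s; ΣQ_DR = 63.80 m³/s.
V = ΣQ_DR · Δt = 63.80 × 3600 s = 2.297 × 10^5 m³.
Over A = 6.64 km², depth = V / A = 34.6 mm.

d ≈ 34.6 mm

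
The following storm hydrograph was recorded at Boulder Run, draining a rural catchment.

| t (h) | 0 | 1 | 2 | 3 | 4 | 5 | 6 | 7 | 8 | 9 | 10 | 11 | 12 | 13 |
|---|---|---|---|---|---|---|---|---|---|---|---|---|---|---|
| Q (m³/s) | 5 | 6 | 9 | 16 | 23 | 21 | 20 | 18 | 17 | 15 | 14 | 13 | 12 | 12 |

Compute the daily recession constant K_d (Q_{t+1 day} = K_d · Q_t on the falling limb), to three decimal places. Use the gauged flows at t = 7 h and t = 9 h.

Between t = 7 h and t = 9 h the flow falls from 18 to 15 m³/s over 2×1 h = 2 h.
Per-interval ratio K = (15/18)^(1/2) = 0.9129; K_d = K^(24/1) = 0.112.

K_d ≈ 0.112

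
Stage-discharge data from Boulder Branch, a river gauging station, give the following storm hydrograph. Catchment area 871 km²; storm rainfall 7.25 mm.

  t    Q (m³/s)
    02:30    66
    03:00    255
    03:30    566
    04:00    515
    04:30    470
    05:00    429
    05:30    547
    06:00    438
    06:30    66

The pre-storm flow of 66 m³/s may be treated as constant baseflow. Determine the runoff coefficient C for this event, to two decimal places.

C ≈ 0.79

ΣQ_DR = 2758 m³/s; V = ΣQ_DR·Δt = 4.964 × 10^6 m³.
Runoff depth d = V / A = 5.700 mm.
C = d / P = 5.700 / 7.25 = 0.79.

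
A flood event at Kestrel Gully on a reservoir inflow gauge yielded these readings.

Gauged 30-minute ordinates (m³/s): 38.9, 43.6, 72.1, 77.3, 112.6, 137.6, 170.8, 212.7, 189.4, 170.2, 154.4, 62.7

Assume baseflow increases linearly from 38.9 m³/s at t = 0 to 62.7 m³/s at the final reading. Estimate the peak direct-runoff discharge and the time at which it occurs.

Q_p = 158.65 m³/s at t = 3.5 h

Subtracting baseflow gives direct-runoff ordinates: 0.00, 2.54, 28.87, 31.91, 65.05, 87.88, 118.92, 158.65, 133.19, 111.83, 93.86, 0.00 m³/s.
The maximum is 158.65 m³/s, occurring at the reading for t = 3.5 h.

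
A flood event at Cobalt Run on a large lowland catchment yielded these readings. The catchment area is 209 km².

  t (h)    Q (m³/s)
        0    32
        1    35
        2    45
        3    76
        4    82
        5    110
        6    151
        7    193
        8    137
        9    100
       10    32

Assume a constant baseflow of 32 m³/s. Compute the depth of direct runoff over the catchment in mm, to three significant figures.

d ≈ 11.0 mm

Direct runoff: 0.0, 3.0, 13.0, 44.0, 50.0, 78.0, 119.0, 161.0, 105.0, 68.0, 0.0 m³/s; ΣQ_DR = 641.0 m³/s.
V = ΣQ_DR · Δt = 641.0 × 3600 s = 2.308 × 10^6 m³.
Over A = 209 km², depth = V / A = 11.0 mm.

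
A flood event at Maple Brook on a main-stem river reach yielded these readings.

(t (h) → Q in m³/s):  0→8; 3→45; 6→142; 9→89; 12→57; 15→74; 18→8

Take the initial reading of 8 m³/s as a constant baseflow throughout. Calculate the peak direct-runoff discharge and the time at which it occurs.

Q_p = 134.0 m³/s at t = 6 h

Subtracting baseflow gives direct-runoff ordinates: 0.0, 37.0, 134.0, 81.0, 49.0, 66.0, 0.0 m³/s.
The maximum is 134.0 m³/s, occurring at the reading for t = 6 h.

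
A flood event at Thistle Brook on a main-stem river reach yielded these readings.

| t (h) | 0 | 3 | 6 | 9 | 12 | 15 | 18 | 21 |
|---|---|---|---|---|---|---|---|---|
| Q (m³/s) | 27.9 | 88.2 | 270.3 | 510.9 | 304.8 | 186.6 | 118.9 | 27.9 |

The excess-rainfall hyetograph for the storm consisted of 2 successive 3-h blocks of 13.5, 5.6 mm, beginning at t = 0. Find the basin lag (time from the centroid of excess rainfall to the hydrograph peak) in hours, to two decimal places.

Centroid of excess rainfall: t_c = Σ P_i·t̄_i / ΣP_i = 2.3796 h (block centres at 1.5, 4.5 h).
Hydrograph peak occurs at t = 9 h, so basin lag t_L = 9 − 2.3796 = 6.62 h.

t_L ≈ 6.62 h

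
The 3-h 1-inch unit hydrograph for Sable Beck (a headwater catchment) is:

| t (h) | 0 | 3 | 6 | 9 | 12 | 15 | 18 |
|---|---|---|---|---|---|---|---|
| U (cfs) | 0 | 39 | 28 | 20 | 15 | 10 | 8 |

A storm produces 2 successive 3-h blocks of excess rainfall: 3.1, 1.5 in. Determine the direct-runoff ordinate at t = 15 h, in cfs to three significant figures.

By discrete convolution, Q_j = Σ (P_i / 1 in) · U_{j−i}.
At t = 15 h (j=5): Q = (3.1/1)·10 + (1.5/1)·15 = 53.5 cfs.

Q ≈ 53.5 cfs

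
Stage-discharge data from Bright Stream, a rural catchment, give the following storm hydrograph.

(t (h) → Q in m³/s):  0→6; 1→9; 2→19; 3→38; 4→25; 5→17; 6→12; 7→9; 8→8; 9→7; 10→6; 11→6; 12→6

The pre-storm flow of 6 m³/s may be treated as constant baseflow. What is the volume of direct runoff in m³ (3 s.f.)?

Direct-runoff ordinates (Q − Q_b): 0.0, 3.0, 13.0, 32.0, 19.0, 11.0, 6.0, 3.0, 2.0, 1.0, 0.0, 0.0, 0.0 m³/s.
ΣQ_DR = 90.00 m³/s.
With Δt = 1 h = 3600 s, V = ΣQ_DR · Δt = 90.00 × 3600 = 3.24 × 10^5 m³.

V ≈ 3.24 × 10^5 m³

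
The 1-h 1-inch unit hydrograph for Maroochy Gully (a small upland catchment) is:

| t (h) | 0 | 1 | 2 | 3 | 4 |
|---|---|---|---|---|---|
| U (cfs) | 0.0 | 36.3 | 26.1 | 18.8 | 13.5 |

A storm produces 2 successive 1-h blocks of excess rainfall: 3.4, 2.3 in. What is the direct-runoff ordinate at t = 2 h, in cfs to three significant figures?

By discrete convolution, Q_j = Σ (P_i / 1 in) · U_{j−i}.
At t = 2 h (j=2): Q = (3.4/1)·26.1 + (2.3/1)·36.3 = 172 cfs.

Q ≈ 172 cfs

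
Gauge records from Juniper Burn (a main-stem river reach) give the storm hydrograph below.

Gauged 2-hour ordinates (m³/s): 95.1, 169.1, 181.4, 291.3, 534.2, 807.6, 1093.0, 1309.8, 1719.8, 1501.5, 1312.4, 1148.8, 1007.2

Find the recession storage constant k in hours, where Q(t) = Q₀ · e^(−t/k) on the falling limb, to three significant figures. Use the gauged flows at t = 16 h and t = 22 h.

k ≈ 14.9 h

On the falling limb, Q drops from 1719.8 to 1148.8 m³/s between t = 16 h and t = 22 h (Δt = 6 h).
k = −Δt / ln(Q₂/Q₁) = −6 / ln(1148.8/1719.8) = 14.9 h.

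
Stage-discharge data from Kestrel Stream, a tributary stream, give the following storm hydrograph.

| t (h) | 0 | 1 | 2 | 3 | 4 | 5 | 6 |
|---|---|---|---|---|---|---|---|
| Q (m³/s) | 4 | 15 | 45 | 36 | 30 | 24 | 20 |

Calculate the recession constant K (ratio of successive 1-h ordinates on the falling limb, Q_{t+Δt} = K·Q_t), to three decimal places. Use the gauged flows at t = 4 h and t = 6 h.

K ≈ 0.816

Using the recession-limb readings at t = 4 h and t = 6 h: Q falls from 30 to 20 m³/s over 2 intervals.
K = (Q₂/Q₁)^(1/2) = (20/30)^(1/2) = 0.816.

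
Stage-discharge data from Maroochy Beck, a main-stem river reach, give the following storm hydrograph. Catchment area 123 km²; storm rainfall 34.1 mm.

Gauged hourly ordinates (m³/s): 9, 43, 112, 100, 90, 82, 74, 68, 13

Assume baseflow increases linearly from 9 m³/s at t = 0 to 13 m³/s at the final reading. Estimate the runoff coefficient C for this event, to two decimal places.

C ≈ 0.42

ΣQ_DR = 492.0 m³/s; V = ΣQ_DR·Δt = 1.771 × 10^6 m³.
Runoff depth d = V / A = 14.40 mm.
C = d / P = 14.40 / 34.1 = 0.42.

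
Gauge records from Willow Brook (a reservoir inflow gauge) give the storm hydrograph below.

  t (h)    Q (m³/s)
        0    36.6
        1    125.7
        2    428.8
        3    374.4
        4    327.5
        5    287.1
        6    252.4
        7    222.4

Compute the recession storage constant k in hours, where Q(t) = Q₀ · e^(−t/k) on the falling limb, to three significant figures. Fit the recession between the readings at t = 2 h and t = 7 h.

k ≈ 7.62 h

On the falling limb, Q drops from 428.8 to 222.4 m³/s between t = 2 h and t = 7 h (Δt = 5 h).
k = −Δt / ln(Q₂/Q₁) = −5 / ln(222.4/428.8) = 7.62 h.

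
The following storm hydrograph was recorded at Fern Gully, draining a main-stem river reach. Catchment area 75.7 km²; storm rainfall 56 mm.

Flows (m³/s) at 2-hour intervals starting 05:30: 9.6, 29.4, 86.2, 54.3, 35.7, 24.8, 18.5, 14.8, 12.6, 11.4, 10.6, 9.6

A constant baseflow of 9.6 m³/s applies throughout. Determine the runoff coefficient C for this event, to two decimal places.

C ≈ 0.34

ΣQ_DR = 202.3 m³/s; V = ΣQ_DR·Δt = 1.457 × 10^6 m³.
Runoff depth d = V / A = 19.24 mm.
C = d / P = 19.24 / 56 = 0.34.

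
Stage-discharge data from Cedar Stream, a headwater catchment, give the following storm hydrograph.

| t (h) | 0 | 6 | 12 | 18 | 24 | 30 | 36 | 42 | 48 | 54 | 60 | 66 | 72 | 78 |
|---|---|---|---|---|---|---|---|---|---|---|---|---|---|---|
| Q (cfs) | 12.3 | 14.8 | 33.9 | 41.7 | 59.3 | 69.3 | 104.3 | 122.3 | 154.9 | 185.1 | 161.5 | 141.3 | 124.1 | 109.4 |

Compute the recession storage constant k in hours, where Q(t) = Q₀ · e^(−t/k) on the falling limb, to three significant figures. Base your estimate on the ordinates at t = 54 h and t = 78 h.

On the falling limb, Q drops from 185.1 to 109.4 cfs between t = 54 h and t = 78 h (Δt = 24 h).
k = −Δt / ln(Q₂/Q₁) = −24 / ln(109.4/185.1) = 45.6 h.

k ≈ 45.6 h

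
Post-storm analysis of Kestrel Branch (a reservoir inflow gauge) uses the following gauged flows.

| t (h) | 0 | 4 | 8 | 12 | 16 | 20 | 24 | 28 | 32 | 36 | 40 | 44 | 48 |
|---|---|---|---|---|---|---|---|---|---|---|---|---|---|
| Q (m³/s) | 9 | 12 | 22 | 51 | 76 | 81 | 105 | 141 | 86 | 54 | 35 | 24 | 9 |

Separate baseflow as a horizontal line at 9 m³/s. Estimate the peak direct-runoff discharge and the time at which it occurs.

Subtracting baseflow gives direct-runoff ordinates: 0.0, 3.0, 13.0, 42.0, 67.0, 72.0, 96.0, 132.0, 77.0, 45.0, 26.0, 15.0, 0.0 m³/s.
The maximum is 132.0 m³/s, occurring at the reading for t = 28 h.

Q_p = 132.0 m³/s at t = 28 h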